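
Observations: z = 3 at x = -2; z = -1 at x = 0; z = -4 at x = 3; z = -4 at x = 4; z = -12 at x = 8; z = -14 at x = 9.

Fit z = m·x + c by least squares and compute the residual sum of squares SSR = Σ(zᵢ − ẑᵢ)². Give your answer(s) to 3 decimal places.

SSR = 5.314

Normal-equation sums: Σx·x = 174, Σx = 22, Σ1 = 6.
And Σx·z = -256, Σz = -32.
So AᵀA·[m, c]ᵀ = Aᵀz: [[174, 22]; [22, 6]]·[m, c]ᵀ = [-256, -32]ᵀ.
Eliminating c: 6·(row 1) − 22·(row 2) gives 560·m = 6·(-256) − 22·(-32) = -832, so m = -52/35.
Then c = ((-32) − 22·(-52/35))/6 = 4/35.
Residuals: -3/35, -39/35, 12/35, 64/35, -8/35, -26/35; SSR = 186/35.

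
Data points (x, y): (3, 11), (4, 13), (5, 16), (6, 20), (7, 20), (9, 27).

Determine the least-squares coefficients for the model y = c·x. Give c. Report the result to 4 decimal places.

c = 3.0926

Forming MᵀM = [[216]] and Mᵀy = [668]ᵀ gives MᵀM·[c]ᵀ = Mᵀy.
c = 668/216 = 3.09259.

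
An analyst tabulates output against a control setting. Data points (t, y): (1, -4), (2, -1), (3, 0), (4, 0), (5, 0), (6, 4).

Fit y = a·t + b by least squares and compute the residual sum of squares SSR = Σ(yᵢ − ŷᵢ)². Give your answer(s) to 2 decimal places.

SSR = 6.42

From the data, Σt·t = 91, Σt = 21, Σ1 = 6.
And Σt·y = 18, Σy = -1.
det = 91·6 − 21² = 105.
a = (18·6 − 21·(-1))/105 = 43/35; b = (91·(-1) − 21·18)/105 = -67/15.
Residuals: -16/21, 106/105, 82/105, -47/105, -176/105, 23/21; SSR = 674/105.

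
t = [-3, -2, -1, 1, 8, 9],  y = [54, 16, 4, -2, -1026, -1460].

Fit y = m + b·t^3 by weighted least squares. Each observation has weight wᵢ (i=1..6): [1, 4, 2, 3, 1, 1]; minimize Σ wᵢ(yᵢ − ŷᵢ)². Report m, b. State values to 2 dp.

m = 0.36, b = -2.00

Setting ∂/∂m … = 0 gives: 12·m + 1183·b = -2366;  1183·m + 794575·b = -1591636.
Δ = 12·794575 − 1183² = 8135411.
m = ((-2366)·794575 − 1183·(-1591636))/8135411 = 2940938/8135411; b = (12·(-1591636) − 1183·(-2366))/8135411 = -16300654/8135411.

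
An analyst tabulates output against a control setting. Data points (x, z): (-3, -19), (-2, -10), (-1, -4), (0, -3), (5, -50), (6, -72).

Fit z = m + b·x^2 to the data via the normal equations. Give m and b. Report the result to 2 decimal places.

m = -2.27, b = -1.93

From the data, Σ1 = 6, Σx^2 = 75, Σx^2·x^2 = 2019.
Moment sums: Σz = -158, Σx^2·z = -4057.
AᵀA·[m, b]ᵀ = Aᵀz becomes [[6, 75]; [75, 2019]]·[m, b]ᵀ = [-158, -4057]ᵀ.
Δ = 6·2019 − 75² = 6489.
m = ((-158)·2019 − 75·(-4057))/6489 = -4909/2163; b = (6·(-4057) − 75·(-158))/6489 = -1388/721.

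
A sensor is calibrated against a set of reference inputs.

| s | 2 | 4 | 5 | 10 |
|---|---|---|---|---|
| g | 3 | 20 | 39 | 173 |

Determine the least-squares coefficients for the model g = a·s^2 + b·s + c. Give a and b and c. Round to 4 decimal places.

Normal-equation sums: Σs^2·s^2 = 10897, Σs^2·s = 1197, Σs^2 = 145, Σs·s = 145, Σs = 21, Σ1 = 4.
Moment sums: Σs^2·g = 18607, Σs·g = 2011, Σg = 235.
AᵀA·[a, b, c]ᵀ = Aᵀg becomes [[10897, 1197, 145]; [1197, 145, 21]; [145, 21, 4]]·[a, b, c]ᵀ = [18607, 2011, 235]ᵀ.
Row-reducing yields a = 60/31, b = -59/31, c = -44/31.

a = 1.9355, b = -1.9032, c = -1.4194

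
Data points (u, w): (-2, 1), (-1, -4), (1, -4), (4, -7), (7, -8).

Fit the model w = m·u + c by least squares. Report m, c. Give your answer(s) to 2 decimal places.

m = -0.85, c = -2.88

From the data, Σu·u = 71, Σu = 9, Σ1 = 5.
For Mᵀw: Σu·w = -86, Σw = -22.
So MᵀM·[m, c]ᵀ = Mᵀw: [[71, 9]; [9, 5]]·[m, c]ᵀ = [-86, -22]ᵀ.
Eliminating c: 5·(row 1) − 9·(row 2) gives 274·m = 5·(-86) − 9·(-22) = -232, so m = -116/137.
Then c = ((-22) − 9·(-116/137))/5 = -394/137.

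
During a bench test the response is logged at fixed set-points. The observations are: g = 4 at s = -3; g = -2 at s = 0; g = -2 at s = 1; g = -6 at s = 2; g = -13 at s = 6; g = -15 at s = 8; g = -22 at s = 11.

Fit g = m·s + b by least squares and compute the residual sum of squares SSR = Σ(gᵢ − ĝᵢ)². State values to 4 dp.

SSR = 4.4196

Entries of AᵀA: Σs·s = 235, Σs = 25, Σ1 = 7.
For Aᵀg: Σs·g = -466, Σg = -56.
Eliminating b: 7·(row 1) − 25·(row 2) gives 1020·m = 7·(-466) − 25·(-56) = -1862, so m = -931/510.
Then b = ((-56) − 25·(-931/510))/7 = -151/102.
Residuals: 1/255, -53/102, 111/85, -443/510, -17/30, 553/510, -112/255; SSR = 1127/255.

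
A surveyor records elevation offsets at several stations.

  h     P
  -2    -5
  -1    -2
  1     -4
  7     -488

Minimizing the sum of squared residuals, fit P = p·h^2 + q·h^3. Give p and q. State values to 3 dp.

p = -3.172, q = -0.970

Entries of XᵀX: Σh^2·h^2 = 2419, Σh^2·h^3 = 16775, Σh^3·h^3 = 117715.
Right-hand side: Σh^2·P = -23938, Σh^3·P = -167346.
So XᵀX·[p, q]ᵀ = XᵀP: [[2419, 16775]; [16775, 117715]]·[p, q]ᵀ = [-23938, -167346]ᵀ.
Determinant 2419·117715 − 16775² = 3351960.
p = ((-23938)·117715 − 16775·(-167346))/3351960 = -265813/83799; q = (2419·(-167346) − 16775·(-23938))/3351960 = -406253/418995.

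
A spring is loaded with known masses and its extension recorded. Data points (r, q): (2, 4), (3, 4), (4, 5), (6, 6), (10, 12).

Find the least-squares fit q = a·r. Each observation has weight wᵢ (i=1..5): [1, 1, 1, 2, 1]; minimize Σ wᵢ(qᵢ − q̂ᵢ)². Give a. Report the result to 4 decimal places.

Setting ∂/∂a … = 0 gives: 201·a = 232.
a = 232/201 = 1.15423.

a = 1.1542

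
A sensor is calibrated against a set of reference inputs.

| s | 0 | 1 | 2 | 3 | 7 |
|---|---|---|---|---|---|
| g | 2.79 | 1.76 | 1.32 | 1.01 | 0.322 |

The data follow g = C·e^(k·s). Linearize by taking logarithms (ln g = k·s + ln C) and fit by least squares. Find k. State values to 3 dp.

Taking logs, ln g = k·s + ln C, so regress ln g on s.
Sums: Σs = 13.0000, Σ(s)² = 63.0000, Σln g = 0.7457, Σs·ln g = -6.7820.
Normal system: [[63.0000, 13.0000]; [13.0000, 5]]·[k, ln C]ᵀ = [-6.7820, 0.7457]ᵀ.
Solving (det = 146.0000): k = -0.29866, ln C = 0.92567.

k = -0.299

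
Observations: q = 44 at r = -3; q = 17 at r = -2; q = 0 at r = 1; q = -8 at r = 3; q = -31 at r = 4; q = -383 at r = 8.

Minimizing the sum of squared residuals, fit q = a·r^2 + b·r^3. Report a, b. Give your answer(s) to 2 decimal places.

MᵀM·[a, b]ᵀ = Mᵀq reads: 4531·a + 33761·b = -24616;  33761·a + 267763·b = -199620.
(Σr^2·r^2 = 4531, Σr^2·r^3 = 33761, Σr^3·r^3 = 267763, Σr^2·q = -24616, Σr^3·q = -199620.)
Δ = 4531·267763 − 33761² = 73429032.
a = ((-24616)·267763 − 33761·(-199620))/73429032 = 37029203/18357258; b = (4531·(-199620) − 33761·(-24616))/73429032 = -18354361/18357258.

a = 2.02, b = -1.00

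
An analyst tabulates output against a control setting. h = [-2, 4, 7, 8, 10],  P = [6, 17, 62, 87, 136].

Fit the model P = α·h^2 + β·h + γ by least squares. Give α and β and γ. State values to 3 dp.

α = 1.504, β = -1.135, γ = -2.355

Normal-equation sums: Σh^2·h^2 = 16769, Σh^2·h = 1911, Σh^2 = 233, Σh·h = 233, Σh = 27, Σ1 = 5.
Moment sums: Σh^2·P = 22502, Σh·P = 2546, ΣP = 308.
Solving the 3×3 system (Gaussian elimination) gives α = 27983/18606, β = -7041/6202, γ = -21907/9303.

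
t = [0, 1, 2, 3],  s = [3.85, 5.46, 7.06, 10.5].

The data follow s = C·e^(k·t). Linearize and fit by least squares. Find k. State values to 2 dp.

Taking logs, ln s = k·t + ln C, so regress ln s on t.
Σt = 6.0000, Σ(t)² = 14.0000, Σln s = 7.3513, Σt·ln s = 12.6605.
Normal system: [[14.0000, 6.0000]; [6.0000, 4]]·[k, ln C]ᵀ = [12.6605, 7.3513]ᵀ.
Slope k = (n·Σt·ln s − Σt·Σln s)/(n·Σ(t)² − (Σt)²) = (4·12.6605 − 6.0000·7.3513)/20.0000 = 0.32669; ln C = (Σln s − k·Σt)/n = 1.34780.

k = 0.33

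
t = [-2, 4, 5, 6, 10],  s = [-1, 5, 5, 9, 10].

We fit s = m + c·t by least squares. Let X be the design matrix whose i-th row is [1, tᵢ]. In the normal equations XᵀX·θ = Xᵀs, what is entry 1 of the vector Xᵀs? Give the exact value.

28

Entry 1 ↔ basis 1, so (Xᵀs)_{1} = Σᵢ sᵢ = (1)·(-1) + (1)·(5) + (1)·(5) + (1)·(9) + (1)·(10) = 28.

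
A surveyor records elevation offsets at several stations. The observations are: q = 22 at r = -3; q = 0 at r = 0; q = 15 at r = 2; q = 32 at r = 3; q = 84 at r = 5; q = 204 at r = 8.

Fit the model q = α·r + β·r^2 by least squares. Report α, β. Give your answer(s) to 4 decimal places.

α = 1.7133, β = 2.9796

The normal equations are: 111·α + 645·β = 2112;  645·α + 4899·β = 15702.
Eliminating β: 4899·(row 1) − 645·(row 2) gives 127764·α = 4899·2112 − 645·15702 = 218898, so α = 12161/7098.
Then β = (15702 − 645·(12161/7098))/4899 = 21149/7098.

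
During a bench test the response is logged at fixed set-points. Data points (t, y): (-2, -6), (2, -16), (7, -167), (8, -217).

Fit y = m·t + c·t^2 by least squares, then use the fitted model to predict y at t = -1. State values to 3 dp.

ŷ = -0.491

The normal system AᵀA·[m, c]ᵀ = Aᵀy is [[121, 855]; [855, 6529]]·[m, c]ᵀ = [-2925, -22159]ᵀ.
Δ = 121·6529 − 855² = 58984.
m = ((-2925)·6529 − 855·(-22159))/58984 = -37845/14746; c = (121·(-22159) − 855·(-2925))/58984 = -45091/14746.
At t = -1: ŷ = (-37845/14746)·(-1) + (-45091/14746)·(1) = -3623/7373.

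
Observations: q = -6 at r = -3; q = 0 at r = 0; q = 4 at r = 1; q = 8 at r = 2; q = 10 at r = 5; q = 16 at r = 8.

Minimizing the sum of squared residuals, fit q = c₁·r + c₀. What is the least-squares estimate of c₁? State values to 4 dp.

From the data, Σr·r = 103, Σr = 13, Σ1 = 6.
Right-hand side: Σr·q = 216, Σq = 32.
XᵀX·[c₁, c₀]ᵀ = Xᵀq becomes [[103, 13]; [13, 6]]·[c₁, c₀]ᵀ = [216, 32]ᵀ.
Eliminating c₀: 6·(row 1) − 13·(row 2) gives 449·c₁ = 6·216 − 13·32 = 880, so c₁ = 880/449.
Then c₀ = (32 − 13·(880/449))/6 = 488/449.

c₁ = 1.9599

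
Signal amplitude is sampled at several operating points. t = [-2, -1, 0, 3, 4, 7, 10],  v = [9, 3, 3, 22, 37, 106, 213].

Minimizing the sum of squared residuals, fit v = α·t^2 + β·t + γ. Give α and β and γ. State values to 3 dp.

α = 2.055, β = 0.527, γ = 2.012

Sums needed: Σt^2·t^2 = 12755, Σt^2·t = 1425, Σt^2 = 179, Σt·t = 179, Σt = 21, Σ1 = 7.
And Σt^2·v = 27323, Σt·v = 3065, Σv = 393.
Row-reducing yields α = 287831/140062, β = 73819/140062, γ = 140887/70031.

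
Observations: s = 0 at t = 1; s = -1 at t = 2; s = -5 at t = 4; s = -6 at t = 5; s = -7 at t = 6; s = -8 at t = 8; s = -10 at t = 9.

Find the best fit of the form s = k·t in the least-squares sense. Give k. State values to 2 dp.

Forming XᵀX = [[227]] and Xᵀs = [-248]ᵀ gives XᵀX·[k]ᵀ = Xᵀs.
k = (-248)/227 = -1.09251.

k = -1.09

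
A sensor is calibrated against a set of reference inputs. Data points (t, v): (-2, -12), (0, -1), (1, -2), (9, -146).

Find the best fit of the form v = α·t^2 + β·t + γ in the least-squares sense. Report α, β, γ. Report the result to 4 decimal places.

Sums needed: Σt^2·t^2 = 6578, Σt^2·t = 722, Σt^2 = 86, Σt·t = 86, Σt = 8, Σ1 = 4.
For Xᵀv: Σt^2·v = -11876, Σt·v = -1292, Σv = -161.
XᵀX·[α, β, γ]ᵀ = Xᵀv becomes [[6578, 722, 86]; [722, 86, 8]; [86, 8, 4]]·[α, β, γ]ᵀ = [-11876, -1292, -161]ᵀ.
Row-reducing yields α = -3701/1902, β = 2723/1902, γ = -405/317.

α = -1.9458, β = 1.4317, γ = -1.2776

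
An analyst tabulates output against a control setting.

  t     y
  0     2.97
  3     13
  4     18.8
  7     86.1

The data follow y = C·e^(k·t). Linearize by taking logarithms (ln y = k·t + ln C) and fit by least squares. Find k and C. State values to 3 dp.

k = 0.479, C = 2.960

Linearized form: ln y = k·t + ln C. From the 4 transformed points,
AᵀA = [[74.0000, 14.0000]; [14.0000, 4]], rhs = [50.6188, 11.0429]ᵀ  (here Σt = 14.0000, Σ(t)² = 74.0000, Σln y = 11.0429, Σt·ln y = 50.6188).
Slope k = (n·Σt·ln y − Σt·Σln y)/(n·Σ(t)² − (Σt)²) = (4·50.6188 − 14.0000·11.0429)/100.0000 = 0.47875; ln C = (Σln y − k·Σt)/n = 1.08509, so C = exp(1.08509) = 2.95971.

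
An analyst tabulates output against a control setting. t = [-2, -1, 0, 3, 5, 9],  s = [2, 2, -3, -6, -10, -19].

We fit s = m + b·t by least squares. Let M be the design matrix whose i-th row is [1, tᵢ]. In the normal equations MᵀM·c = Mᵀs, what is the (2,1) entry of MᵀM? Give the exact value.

14

Row 2 ↔ basis t, column 1 ↔ basis 1, so (MᵀM)_{2,1} = Σᵢ t = (-2)·(1) + (-1)·(1) + (0)·(1) + (3)·(1) + (5)·(1) + (9)·(1) = 14.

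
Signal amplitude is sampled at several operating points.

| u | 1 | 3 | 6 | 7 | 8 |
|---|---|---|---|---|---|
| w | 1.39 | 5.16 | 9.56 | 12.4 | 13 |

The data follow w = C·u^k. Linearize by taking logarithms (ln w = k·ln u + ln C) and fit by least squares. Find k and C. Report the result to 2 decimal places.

Linearized form: ln w = k·ln u + ln C. From the 5 transformed points,
Σln u = 6.9157, Σ(ln u)² = 12.5280, Σln w = 9.3105, Σln u·ln w = 16.0807.
Equations: 12.5280·k + 6.9157·ln C = 16.0807;  6.9157·k + 5·ln C = 9.3105.
Slope k = (n·Σln u·ln w − Σln u·Σln w)/(n·Σ(ln u)² − (Σln u)²) = (5·16.0807 − 6.9157·9.3105)/14.8127 = 1.08115; ln C = (Σln w − k·Σln u)/n = 0.36671, so C = exp(0.36671) = 1.44298.

k = 1.08, C = 1.44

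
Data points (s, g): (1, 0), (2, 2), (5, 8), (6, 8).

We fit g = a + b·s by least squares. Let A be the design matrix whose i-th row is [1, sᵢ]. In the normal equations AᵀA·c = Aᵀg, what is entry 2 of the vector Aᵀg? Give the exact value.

Entry 2 ↔ basis s, so (Aᵀg)_{2} = Σᵢ (s)·gᵢ = (1)·(0) + (2)·(2) + (5)·(8) + (6)·(8) = 92.

92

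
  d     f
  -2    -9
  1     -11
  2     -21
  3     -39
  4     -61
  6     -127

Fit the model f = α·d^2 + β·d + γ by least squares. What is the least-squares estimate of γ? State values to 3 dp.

γ = -3.745

Compute the Gram sums: Σd^2·d^2 = 1666, Σd^2·d = 308, Σd^2 = 70, Σd·d = 70, Σd = 14, Σ1 = 6.
Moment sums: Σd^2·f = -6030, Σd·f = -1158, Σf = -268.
Solving the 3×3 system (Gaussian elimination) gives α = -1119/385, β = -1157/385, γ = -206/55.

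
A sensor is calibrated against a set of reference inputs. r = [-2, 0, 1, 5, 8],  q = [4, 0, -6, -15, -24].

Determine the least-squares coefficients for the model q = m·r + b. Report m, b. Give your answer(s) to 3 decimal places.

m = -2.801, b = -1.479

MᵀM·[m, b]ᵀ = Mᵀq reads: 94·m + 12·b = -281;  12·m + 5·b = -41.
Determinant 94·5 − 12² = 326.
m = ((-281)·5 − 12·(-41))/326 = -913/326; b = (94·(-41) − 12·(-281))/326 = -241/163.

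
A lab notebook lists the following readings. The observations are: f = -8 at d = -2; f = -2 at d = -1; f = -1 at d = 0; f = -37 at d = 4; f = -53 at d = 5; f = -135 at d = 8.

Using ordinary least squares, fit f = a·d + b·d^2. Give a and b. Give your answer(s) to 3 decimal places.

XᵀX·[a, b]ᵀ = Xᵀf reads: 110·a + 692·b = -1475;  692·a + 4994·b = -10591.
(Σd·d = 110, Σd·d^2 = 692, Σd^2·d^2 = 4994, Σd·f = -1475, Σd^2·f = -10591.)
Eliminating b: 4994·(row 1) − 692·(row 2) gives 70476·a = 4994·(-1475) − 692·(-10591) = -37178, so a = -18589/35238.
Then b = ((-10591) − 692·(-18589/35238))/4994 = -72155/35238.

a = -0.528, b = -2.048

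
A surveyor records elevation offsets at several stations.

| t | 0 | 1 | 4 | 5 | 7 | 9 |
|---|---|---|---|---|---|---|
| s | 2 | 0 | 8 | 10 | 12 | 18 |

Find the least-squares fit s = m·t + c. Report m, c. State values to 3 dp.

m = 1.876, c = 0.202

With design matrix M, MᵀM = [[172, 26]; [26, 6]] and Mᵀs = [328, 50]ᵀ.
det = 172·6 − 26² = 356.
m = (328·6 − 26·50)/356 = 167/89; c = (172·50 − 26·328)/356 = 18/89.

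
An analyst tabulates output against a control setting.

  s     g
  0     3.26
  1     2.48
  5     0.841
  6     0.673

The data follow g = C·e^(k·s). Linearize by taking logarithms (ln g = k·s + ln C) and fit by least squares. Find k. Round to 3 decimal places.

k = -0.265

Let Y = ln g. Fitting Y = k·s + ln C by least squares:
Σs = 12.0000, Σ(s)² = 62.0000, Σln g = 1.5208, Σs·ln g = -2.3336.
Equations: 62.0000·k + 12.0000·ln C = -2.3336;  12.0000·k + 4·ln C = 1.5208.
Solving (det = 104.0000): k = -0.26523, ln C = 1.17590.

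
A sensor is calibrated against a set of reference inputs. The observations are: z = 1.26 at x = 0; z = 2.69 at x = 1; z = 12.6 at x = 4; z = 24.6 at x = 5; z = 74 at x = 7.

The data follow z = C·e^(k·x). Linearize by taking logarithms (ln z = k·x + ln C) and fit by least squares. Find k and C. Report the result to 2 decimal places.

k = 0.57, C = 1.36

With ln zᵢ as the transformed response and xᵢ as the regressor:
Σx = 17.0000, Σ(x)² = 91.0000, Σln z = 11.2612, Σx·ln z = 57.2665.
Normal system: [[91.0000, 17.0000]; [17.0000, 5]]·[k, ln C]ᵀ = [57.2665, 11.2612]ᵀ.
Δ = 91.0000·5 − (17.0000)² = 166.0000; k = (57.2665·5 − 17.0000·11.2612)/166.0000 = 0.57164, ln C = (91.0000·11.2612 − 17.0000·57.2665)/166.0000 = 0.30864, so C = exp(0.30864) = 1.36158.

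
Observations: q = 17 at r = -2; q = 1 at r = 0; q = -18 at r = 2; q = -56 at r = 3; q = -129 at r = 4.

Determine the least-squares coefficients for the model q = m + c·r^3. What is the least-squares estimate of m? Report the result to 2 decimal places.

m = -0.12

Compute the Gram sums: Σ1 = 5, Σr^3 = 91, Σr^3·r^3 = 4953.
Moment sums: Σq = -185, Σr^3·q = -10048.
Normal equations: [[5, 91]; [91, 4953]]·[m, c]ᵀ = [-185, -10048]ᵀ.
Δ = 5·4953 − 91² = 16484.
m = ((-185)·4953 − 91·(-10048))/16484 = -149/1268; c = (5·(-10048) − 91·(-185))/16484 = -33405/16484.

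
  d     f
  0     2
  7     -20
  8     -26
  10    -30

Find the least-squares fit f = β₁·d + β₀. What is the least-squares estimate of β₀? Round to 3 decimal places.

β₀ = 1.930

From the data, Σd·d = 213, Σd = 25, Σ1 = 4.
Right-hand side: Σd·f = -648, Σf = -74.
Determinant 213·4 − 25² = 227.
β₁ = ((-648)·4 − 25·(-74))/227 = -742/227; β₀ = (213·(-74) − 25·(-648))/227 = 438/227.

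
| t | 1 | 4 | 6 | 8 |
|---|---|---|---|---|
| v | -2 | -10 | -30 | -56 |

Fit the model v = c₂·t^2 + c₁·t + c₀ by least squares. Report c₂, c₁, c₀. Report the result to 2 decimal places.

Setting ∂/∂c₂ … = 0 gives: 5649·c₂ + 793·c₁ + 117·c₀ = -4826;  793·c₂ + 117·c₁ + 19·c₀ = -670;  117·c₂ + 19·c₁ + 4·c₀ = -98.
(Σt^2·t^2 = 5649, Σt^2·t = 793, Σt^2 = 117, Σt·t = 117, Σt = 19, Σ1 = 4, Σt^2·v = -4826, Σt·v = -670, Σv = -98.)
Row-reducing yields c₂ = -3899/3278, c₁ = 9521/3278, c₀ = -5745/1639.

c₂ = -1.19, c₁ = 2.90, c₀ = -3.51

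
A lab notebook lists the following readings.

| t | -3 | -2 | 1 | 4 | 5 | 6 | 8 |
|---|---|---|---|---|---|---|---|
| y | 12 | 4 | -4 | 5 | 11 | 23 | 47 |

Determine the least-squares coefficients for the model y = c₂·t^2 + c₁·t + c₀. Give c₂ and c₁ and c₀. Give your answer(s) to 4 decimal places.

c₂ = 1.0450, c₁ = -2.0118, c₀ = -3.6781

With design matrix X, XᵀX = [[6371, 883, 155]; [883, 155, 19]; [155, 19, 7]] and Xᵀy = [4311, 541, 98]ᵀ.
Solving the 3×3 system (Gaussian elimination) gives c₂ = 82523/78972, c₁ = -39718/19743, c₀ = -96821/26324.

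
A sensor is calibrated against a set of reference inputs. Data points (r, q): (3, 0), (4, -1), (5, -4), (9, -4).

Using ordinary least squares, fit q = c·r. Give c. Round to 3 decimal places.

Compute the Gram sums: Σr·r = 131.
For Mᵀq: Σr·q = -60.
MᵀM·[c]ᵀ = Mᵀq becomes [[131]]·[c]ᵀ = [-60]ᵀ.
Hence c = -60 / 131 ≈ -0.458015.

c = -0.458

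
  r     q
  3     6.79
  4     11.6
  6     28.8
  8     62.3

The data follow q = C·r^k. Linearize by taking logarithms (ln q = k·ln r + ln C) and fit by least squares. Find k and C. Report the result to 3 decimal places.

k = 2.257, C = 0.537

Taking logs, ln q = k·ln r + ln C, so regress ln q on ln r.
Σln r = 6.3561, Σ(ln r)² = 10.6632, Σln q = 11.8588, Σln r·ln q = 20.1153.
Equations: 10.6632·k + 6.3561·ln C = 20.1153;  6.3561·k + 4·ln C = 11.8588.
Solving (det = 2.2529): k = 2.25734, ln C = -0.62228, so C = exp(-0.62228) = 0.53672.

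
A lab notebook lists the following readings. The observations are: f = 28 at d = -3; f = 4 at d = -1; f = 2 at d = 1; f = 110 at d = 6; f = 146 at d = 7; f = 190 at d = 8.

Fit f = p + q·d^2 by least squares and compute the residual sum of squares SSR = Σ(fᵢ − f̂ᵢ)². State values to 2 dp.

AᵀA·[p, q]ᵀ = Aᵀf reads: 6·p + 160·q = 480;  160·p + 7876·q = 23532.
Determinant 6·7876 − 160² = 21656.
p = (480·7876 − 160·23532)/21656 = 1920/2707; q = (6·23532 − 160·480)/21656 = 8049/2707.
Residuals: 1435/2707, 859/2707, -4555/2707, 6086/2707, -1099/2707, -2726/2707; SSR = 25572/2707.

SSR = 9.45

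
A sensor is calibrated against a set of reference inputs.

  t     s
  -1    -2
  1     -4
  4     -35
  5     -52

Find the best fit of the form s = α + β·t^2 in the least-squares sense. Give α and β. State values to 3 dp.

Entries of XᵀX: Σ1 = 4, Σt^2 = 43, Σt^2·t^2 = 883.
Moment sums: Σs = -93, Σt^2·s = -1866.
Eliminating β: 883·(row 1) − 43·(row 2) gives 1683·α = 883·(-93) − 43·(-1866) = -1881, so α = -19/17.
Then β = ((-1866) − 43·(-19/17))/883 = -35/17.

α = -1.118, β = -2.059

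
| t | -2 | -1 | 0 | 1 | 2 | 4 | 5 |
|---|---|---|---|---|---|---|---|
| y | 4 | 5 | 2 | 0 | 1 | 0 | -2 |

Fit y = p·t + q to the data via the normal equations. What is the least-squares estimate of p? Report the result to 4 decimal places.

p = -0.8587

The normal system AᵀA·[p, q]ᵀ = Aᵀy is [[51, 9]; [9, 7]]·[p, q]ᵀ = [-21, 10]ᵀ.
det = 51·7 − 9² = 276.
p = ((-21)·7 − 9·10)/276 = -79/92; q = (51·10 − 9·(-21))/276 = 233/92.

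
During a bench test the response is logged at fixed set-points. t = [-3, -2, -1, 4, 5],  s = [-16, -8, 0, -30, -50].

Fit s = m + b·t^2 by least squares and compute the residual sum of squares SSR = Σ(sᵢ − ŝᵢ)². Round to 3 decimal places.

SSR = 4.276

MᵀM·[m, b]ᵀ = Mᵀs reads: 5·m + 55·b = -104;  55·m + 979·b = -1906.
Determinant 5·979 − 55² = 1870.
m = ((-104)·979 − 55·(-1906))/1870 = 137/85; b = (5·(-1906) − 55·(-104))/1870 = -381/187.
Residuals: 678/935, -1367/935, 398/935, 923/935, -632/935; SSR = 3998/935.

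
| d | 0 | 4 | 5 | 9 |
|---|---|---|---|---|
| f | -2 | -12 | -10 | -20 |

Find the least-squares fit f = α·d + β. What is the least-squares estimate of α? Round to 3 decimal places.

Setting ∂/∂α … = 0 gives: 122·α + 18·β = -278;  18·α + 4·β = -44.
Δ = 122·4 − 18² = 164.
α = ((-278)·4 − 18·(-44))/164 = -80/41; β = (122·(-44) − 18·(-278))/164 = -91/41.

α = -1.951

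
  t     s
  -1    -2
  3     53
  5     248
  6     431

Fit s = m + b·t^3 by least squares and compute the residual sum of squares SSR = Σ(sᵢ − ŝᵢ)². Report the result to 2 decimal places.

SSR = 1.46

Entries of AᵀA: Σ1 = 4, Σt^3 = 367, Σt^3·t^3 = 63011.
For Aᵀs: Σs = 730, Σt^3·s = 125529.
Eliminating b: 63011·(row 1) − 367·(row 2) gives 117355·m = 63011·730 − 367·125529 = -71113, so m = -10159/16765.
Then b = (125529 − 367·(-10159/16765))/63011 = 33458/16765.
Residuals: 1441/2395, -666/2395, -2053/2395, 1278/2395; SSR = 3494/2395.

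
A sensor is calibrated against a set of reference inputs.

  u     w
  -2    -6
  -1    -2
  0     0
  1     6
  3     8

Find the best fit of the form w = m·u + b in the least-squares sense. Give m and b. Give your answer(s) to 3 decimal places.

m = 2.892, b = 0.622

AᵀA·[m, b]ᵀ = Aᵀw reads: 15·m + 1·b = 44;  1·m + 5·b = 6.
(Σu·u = 15, Σu = 1, Σ1 = 5, Σu·w = 44, Σw = 6.)
Δ = 15·5 − 1² = 74.
m = (44·5 − 1·6)/74 = 107/37; b = (15·6 − 1·44)/74 = 23/37.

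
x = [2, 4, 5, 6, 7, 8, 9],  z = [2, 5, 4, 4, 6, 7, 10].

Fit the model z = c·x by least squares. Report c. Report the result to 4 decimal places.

Compute the Gram sums: Σx·x = 275.
Moment sums: Σx·z = 256.
AᵀA·[c]ᵀ = Aᵀz becomes [[275]]·[c]ᵀ = [256]ᵀ.
Hence c = 256 / 275 ≈ 0.930909.

c = 0.9309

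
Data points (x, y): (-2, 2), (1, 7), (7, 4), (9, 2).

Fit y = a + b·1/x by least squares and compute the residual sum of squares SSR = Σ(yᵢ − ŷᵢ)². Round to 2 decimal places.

SSR = 2.96

Compute the Gram sums: Σ1 = 4, Σ1/x = 95/126, Σ1/x·1/x = 20365/15876.
For Mᵀy: Σy = 15, Σ1/x·y = 428/63.
Determinant 4·(20365/15876) − (95/126)² = 24145/5292.
a = (15·(20365/15876) − (95/126)·(428/63))/(24145/5292) = 44831/14487; b = (4·(428/63) − (95/126)·15)/(24145/5292) = 83958/24145.
Residuals: 46652/72435, 31016/72435, 29603/72435, -35757/24145; SSR = 214286/72435.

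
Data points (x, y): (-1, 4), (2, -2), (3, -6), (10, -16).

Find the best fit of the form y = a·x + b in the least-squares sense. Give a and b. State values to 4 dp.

a = -1.7846, b = 1.2462

Forming MᵀM = [[114, 14]; [14, 4]] and Mᵀy = [-186, -20]ᵀ gives MᵀM·[a, b]ᵀ = Mᵀy.
Eliminating b: 4·(row 1) − 14·(row 2) gives 260·a = 4·(-186) − 14·(-20) = -464, so a = -116/65.
Then b = ((-20) − 14·(-116/65))/4 = 81/65.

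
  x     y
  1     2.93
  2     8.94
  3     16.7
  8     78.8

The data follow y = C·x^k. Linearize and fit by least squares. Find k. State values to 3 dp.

Taking logs, ln y = k·ln x + ln C, so regress ln y on ln x.
Over the data: Σln x = 3.8712, Σ(ln x)² = 6.0115, Σln y = 10.4479, Σln x·ln y = 13.6921.
Normal system: [[6.0115, 3.8712]; [3.8712, 4]]·[k, ln C]ᵀ = [13.6921, 10.4479]ᵀ.
Slope k = (n·Σln x·ln y − Σln x·Σln y)/(n·Σ(ln x)² − (Σln x)²) = (4·13.6921 − 3.8712·10.4479)/9.0597 = 1.58093; ln C = (Σln y − k·Σln x)/n = 1.08194.

k = 1.581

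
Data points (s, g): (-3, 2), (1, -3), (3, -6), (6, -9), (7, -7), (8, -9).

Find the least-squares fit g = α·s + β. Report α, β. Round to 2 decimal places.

XᵀX·[α, β]ᵀ = Xᵀg reads: 168·α + 22·β = -202;  22·α + 6·β = -32.
det = 168·6 − 22² = 524.
α = ((-202)·6 − 22·(-32))/524 = -127/131; β = (168·(-32) − 22·(-202))/524 = -233/131.

α = -0.97, β = -1.78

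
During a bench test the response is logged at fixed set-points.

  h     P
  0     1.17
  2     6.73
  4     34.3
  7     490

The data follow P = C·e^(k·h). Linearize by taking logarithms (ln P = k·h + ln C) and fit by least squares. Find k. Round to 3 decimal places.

k = 0.859

Taking logs, ln P = k·h + ln C, so regress ln P on h.
Σh = 13.0000, Σ(h)² = 69.0000, Σln P = 11.7931, Σh·ln P = 61.3146.
Normal system: [[69.0000, 13.0000]; [13.0000, 4]]·[k, ln C]ᵀ = [61.3146, 11.7931]ᵀ.
Solving (det = 107.0000): k = 0.85932, ln C = 0.15548.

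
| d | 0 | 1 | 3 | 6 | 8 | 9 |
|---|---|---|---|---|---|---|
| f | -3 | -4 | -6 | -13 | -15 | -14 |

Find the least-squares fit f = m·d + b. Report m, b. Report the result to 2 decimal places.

The normal equations are: 191·m + 27·b = -346;  27·m + 6·b = -55.
(Σd·d = 191, Σd = 27, Σ1 = 6, Σd·f = -346, Σf = -55.)
det = 191·6 − 27² = 417.
m = ((-346)·6 − 27·(-55))/417 = -197/139; b = (191·(-55) − 27·(-346))/417 = -1163/417.

m = -1.42, b = -2.79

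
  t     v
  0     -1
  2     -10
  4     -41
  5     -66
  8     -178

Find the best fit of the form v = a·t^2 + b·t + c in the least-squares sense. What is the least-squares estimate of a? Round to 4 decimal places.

With design matrix M, MᵀM = [[4993, 709, 109]; [709, 109, 19]; [109, 19, 5]] and Mᵀv = [-13738, -1938, -296]ᵀ.
Row-reducing yields a = -5065/1677, b = 3517/1677, c = -742/559.

a = -3.0203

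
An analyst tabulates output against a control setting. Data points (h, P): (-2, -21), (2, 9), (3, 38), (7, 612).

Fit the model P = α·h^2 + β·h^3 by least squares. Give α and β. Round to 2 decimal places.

Forming MᵀM = [[2514, 17050]; [17050, 118506]] and MᵀP = [30282, 211182]ᵀ gives MᵀM·[α, β]ᵀ = MᵀP.
Determinant 2514·118506 − 17050² = 7221584.
α = (30282·118506 − 17050·211182)/7221584 = -1506801/902698; β = (2514·211182 − 17050·30282)/7221584 = 1825431/902698.

α = -1.67, β = 2.02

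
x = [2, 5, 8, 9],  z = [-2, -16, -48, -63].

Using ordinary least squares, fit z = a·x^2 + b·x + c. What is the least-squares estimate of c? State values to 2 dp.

Normal-equation sums: Σx^2·x^2 = 11298, Σx^2·x = 1374, Σx^2 = 174, Σx·x = 174, Σx = 24, Σ1 = 4.
For Aᵀz: Σx^2·z = -8583, Σx·z = -1035, Σz = -129.
Solving the 3×3 system (Gaussian elimination) gives a = -67/66, b = 37/15, c = -159/55.

c = -2.89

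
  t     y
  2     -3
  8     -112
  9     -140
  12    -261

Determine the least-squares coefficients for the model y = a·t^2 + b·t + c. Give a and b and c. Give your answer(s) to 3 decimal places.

Sums needed: Σt^2·t^2 = 31409, Σt^2·t = 2977, Σt^2 = 293, Σt·t = 293, Σt = 31, Σ1 = 4.
Moment sums: Σt^2·y = -56104, Σt·y = -5294, Σy = -516.
Row-reducing yields a = -34067/17268, b = 32185/17268, c = 3067/2878.

a = -1.973, b = 1.864, c = 1.066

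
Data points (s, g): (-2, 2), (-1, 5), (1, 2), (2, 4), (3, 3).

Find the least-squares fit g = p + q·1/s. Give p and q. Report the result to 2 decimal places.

Entries of AᵀA: Σ1 = 5, Σ1/s = 1/3, Σ1/s·1/s = 47/18.
Right-hand side: Σg = 16, Σ1/s·g = -1.
det = 5·(47/18) − (1/3)² = 233/18.
p = (16·(47/18) − (1/3)·(-1))/(233/18) = 758/233; q = (5·(-1) − (1/3)·16)/(233/18) = -186/233.

p = 3.25, q = -0.80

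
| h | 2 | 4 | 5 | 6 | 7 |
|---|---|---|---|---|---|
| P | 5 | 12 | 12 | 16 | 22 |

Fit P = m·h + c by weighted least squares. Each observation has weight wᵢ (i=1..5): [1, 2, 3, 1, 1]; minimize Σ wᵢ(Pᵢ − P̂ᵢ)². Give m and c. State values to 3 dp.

The normal equations are: 196·m + 38·c = 536;  38·m + 8·c = 103.
Δ = 196·8 − 38² = 124.
m = (536·8 − 38·103)/124 = 187/62; c = (196·103 − 38·536)/124 = -45/31.

m = 3.016, c = -1.452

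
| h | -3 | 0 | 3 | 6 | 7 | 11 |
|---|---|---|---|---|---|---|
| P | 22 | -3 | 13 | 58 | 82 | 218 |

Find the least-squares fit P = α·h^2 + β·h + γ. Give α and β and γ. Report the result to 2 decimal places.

α = 1.98, β = -1.81, γ = -1.55

Normal-equation sums: Σh^2·h^2 = 18500, Σh^2·h = 1890, Σh^2 = 224, Σh·h = 224, Σh = 24, Σ1 = 6.
For AᵀP: Σh^2·P = 32799, Σh·P = 3293, ΣP = 390.
So AᵀA·[α, β, γ]ᵀ = AᵀP: [[18500, 1890, 224]; [1890, 224, 24]; [224, 24, 6]]·[α, β, γ]ᵀ = [32799, 3293, 390]ᵀ.
Inverting the 3×3 Gram matrix, [α, β, γ]ᵀ = [917985/464314, -842351/464314, -8391/5399]ᵀ.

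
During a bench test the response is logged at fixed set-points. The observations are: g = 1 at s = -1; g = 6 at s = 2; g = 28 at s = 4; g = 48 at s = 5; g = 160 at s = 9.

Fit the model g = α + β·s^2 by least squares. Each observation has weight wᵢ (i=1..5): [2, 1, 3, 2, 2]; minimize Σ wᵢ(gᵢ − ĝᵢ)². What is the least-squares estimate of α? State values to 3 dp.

α = -2.441

Entries of AᵀWA: Σwᵢ·1 = 10, Σwᵢ·s^2 = 266, Σwᵢ·s^2·s^2 = 15158.
Moment sums: Σwᵢ·g = 508, Σwᵢ·s^2·g = 29690.
So AᵀWA·[α, β]ᵀ = AᵀWg: [[10, 266]; [266, 15158]]·[α, β]ᵀ = [508, 29690]ᵀ.
Eliminating β: 15158·(row 1) − 266·(row 2) gives 80824·α = 15158·508 − 266·29690 = -197276, so α = -49319/20206.
Then β = (29690 − 266·(-49319/20206))/15158 = 40443/20206.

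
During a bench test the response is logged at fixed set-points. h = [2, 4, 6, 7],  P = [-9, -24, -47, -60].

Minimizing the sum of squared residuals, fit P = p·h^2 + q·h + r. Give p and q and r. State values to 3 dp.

The normal equations are: 3969·p + 631·q + 105·r = -5052;  631·p + 105·q + 19·r = -816;  105·p + 19·q + 4·r = -140.
Solving the 3×3 system (Gaussian elimination) gives p = -341/398, q = -1017/398, r = -74/199.

p = -0.857, q = -2.555, r = -0.372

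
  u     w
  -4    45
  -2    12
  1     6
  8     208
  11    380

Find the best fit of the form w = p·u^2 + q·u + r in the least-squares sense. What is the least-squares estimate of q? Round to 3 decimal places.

q = 1.520

Normal-equation sums: Σu^2·u^2 = 19010, Σu^2·u = 1772, Σu^2 = 206, Σu·u = 206, Σu = 14, Σ1 = 5.
And Σu^2·w = 60066, Σu·w = 5646, Σw = 651.
XᵀX·[p, q, r]ᵀ = Xᵀw becomes [[19010, 1772, 206]; [1772, 206, 14]; [206, 14, 5]]·[p, q, r]ᵀ = [60066, 5646, 651]ᵀ.
Solving the 3×3 system (Gaussian elimination) gives p = 224/75, q = 38/25, r = 217/75.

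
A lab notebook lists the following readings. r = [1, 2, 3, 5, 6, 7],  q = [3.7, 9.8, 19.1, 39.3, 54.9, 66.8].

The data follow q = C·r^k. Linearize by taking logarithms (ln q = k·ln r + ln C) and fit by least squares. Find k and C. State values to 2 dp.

Linearized form: ln q = k·ln r + ln C. From the 6 transformed points,
Over the data: Σln r = 7.1389, Σ(ln r)² = 11.2747, Σln q = 18.4188, Σln r·ln q = 26.0843.
Normal system: [[11.2747, 7.1389]; [7.1389, 6]]·[k, ln C]ᵀ = [26.0843, 18.4188]ᵀ.
Slope k = (n·Σln r·ln q − Σln r·Σln q)/(n·Σ(ln r)² − (Σln r)²) = (6·26.0843 − 7.1389·18.4188)/16.6845 = 1.49934; ln C = (Σln q − k·Σln r)/n = 1.28587, so C = exp(1.28587) = 3.61783.

k = 1.50, C = 3.62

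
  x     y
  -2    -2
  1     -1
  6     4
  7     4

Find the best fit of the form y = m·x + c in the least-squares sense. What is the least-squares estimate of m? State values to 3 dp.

Sums needed: Σx·x = 90, Σx = 12, Σ1 = 4.
Moment sums: Σx·y = 55, Σy = 5.
Eliminating c: 4·(row 1) − 12·(row 2) gives 216·m = 4·55 − 12·5 = 160, so m = 20/27.
Then c = (5 − 12·(20/27))/4 = -35/36.

m = 0.741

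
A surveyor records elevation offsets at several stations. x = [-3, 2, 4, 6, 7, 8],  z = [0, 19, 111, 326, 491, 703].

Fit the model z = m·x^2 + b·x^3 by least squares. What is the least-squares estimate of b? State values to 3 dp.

Normal-equation sums: Σx^2·x^2 = 8146, Σx^2·x^3 = 58164, Σx^3·x^3 = 431338.
Moment sums: Σx^2·z = 82639, Σx^3·z = 606021.
Normal equations: [[8146, 58164]; [58164, 431338]]·[m, b]ᵀ = [82639, 606021]ᵀ.
det = 8146·431338 − 58164² = 130628452.
m = (82639·431338 − 58164·606021)/130628452 = 198367769/65314226; b = (8146·606021 − 58164·82639)/130628452 = 65016135/65314226.

b = 0.995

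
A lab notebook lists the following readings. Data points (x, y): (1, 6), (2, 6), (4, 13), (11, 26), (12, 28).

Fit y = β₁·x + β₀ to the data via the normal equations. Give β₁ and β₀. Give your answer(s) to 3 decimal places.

β₁ = 2.057, β₀ = 3.460

The normal system AᵀA·[β₁, β₀]ᵀ = Aᵀy is [[286, 30]; [30, 5]]·[β₁, β₀]ᵀ = [692, 79]ᵀ.
Δ = 286·5 − 30² = 530.
β₁ = (692·5 − 30·79)/530 = 109/53; β₀ = (286·79 − 30·692)/530 = 917/265.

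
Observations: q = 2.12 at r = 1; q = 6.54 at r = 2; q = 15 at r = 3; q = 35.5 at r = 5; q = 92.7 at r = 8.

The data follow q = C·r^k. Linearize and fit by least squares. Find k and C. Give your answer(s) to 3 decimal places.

k = 1.816, C = 2.006

Linearized form: ln q = k·ln r + ln C. From the 5 transformed points,
XᵀX = [[8.6018, 5.4806]; [5.4806, 5]], rhs = [19.4403, 13.4363]ᵀ  (here Σln r = 5.4806, Σ(ln r)² = 8.6018, Σln q = 13.4363, Σln r·ln q = 19.4403).
Δ = 8.6018·5 − (5.4806)² = 12.9714; k = (19.4403·5 − 5.4806·13.4363)/12.9714 = 1.81644, ln C = (8.6018·13.4363 − 5.4806·19.4403)/12.9714 = 0.69621, so C = exp(0.69621) = 2.00613.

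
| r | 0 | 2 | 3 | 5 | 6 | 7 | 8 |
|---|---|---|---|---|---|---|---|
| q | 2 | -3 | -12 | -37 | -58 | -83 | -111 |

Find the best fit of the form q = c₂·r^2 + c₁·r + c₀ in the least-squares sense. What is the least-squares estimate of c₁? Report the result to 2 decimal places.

c₁ = 2.02

Sums needed: Σr^2·r^2 = 8515, Σr^2·r = 1231, Σr^2 = 187, Σr·r = 187, Σr = 31, Σ1 = 7.
And Σr^2·q = -14304, Σr·q = -2044, Σq = -302.
Row-reducing yields c₂ = -617/308, c₁ = 1867/924, c₀ = 47/33.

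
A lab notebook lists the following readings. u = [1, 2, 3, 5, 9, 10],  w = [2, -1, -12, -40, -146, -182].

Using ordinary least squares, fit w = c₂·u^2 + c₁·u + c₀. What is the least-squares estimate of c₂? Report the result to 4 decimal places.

c₂ = -1.9657

The normal system MᵀM·[c₂, c₁, c₀]ᵀ = Mᵀw is [[17284, 1890, 220]; [1890, 220, 30]; [220, 30, 6]]·[c₂, c₁, c₀]ᵀ = [-31136, -3370, -379]ᵀ.
Inverting the 3×3 Gram matrix, [c₂, c₁, c₀]ᵀ = [-12451/6334, 3526/3167, 21179/6334]ᵀ.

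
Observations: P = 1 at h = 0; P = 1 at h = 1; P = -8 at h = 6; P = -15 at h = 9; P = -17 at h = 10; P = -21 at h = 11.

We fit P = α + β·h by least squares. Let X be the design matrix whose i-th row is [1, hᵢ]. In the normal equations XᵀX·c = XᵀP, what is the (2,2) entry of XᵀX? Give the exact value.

Row 2 ↔ basis h, column 2 ↔ basis h, so (XᵀX)_{2,2} = Σᵢ (h)·(h) = (0)·(0) + (1)·(1) + (6)·(6) + (9)·(9) + (10)·(10) + (11)·(11) = 339.

339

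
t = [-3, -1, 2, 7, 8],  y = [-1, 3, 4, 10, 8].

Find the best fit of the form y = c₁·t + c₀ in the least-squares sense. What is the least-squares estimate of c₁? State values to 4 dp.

AᵀA·[c₁, c₀]ᵀ = Aᵀy reads: 127·c₁ + 13·c₀ = 142;  13·c₁ + 5·c₀ = 24.
(Σt·t = 127, Σt = 13, Σ1 = 5, Σt·y = 142, Σy = 24.)
det = 127·5 − 13² = 466.
c₁ = (142·5 − 13·24)/466 = 199/233; c₀ = (127·24 − 13·142)/466 = 601/233.

c₁ = 0.8541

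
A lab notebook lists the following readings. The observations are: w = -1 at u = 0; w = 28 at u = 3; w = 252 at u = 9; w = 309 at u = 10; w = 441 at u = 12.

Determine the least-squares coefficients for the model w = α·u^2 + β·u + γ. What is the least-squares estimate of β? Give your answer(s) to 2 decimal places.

Entries of MᵀM: Σu^2·u^2 = 37378, Σu^2·u = 3484, Σu^2 = 334, Σu·u = 334, Σu = 34, Σ1 = 5.
For Mᵀw: Σu^2·w = 115068, Σu·w = 10734, Σw = 1029.
MᵀM·[α, β, γ]ᵀ = Mᵀw becomes [[37378, 3484, 334]; [3484, 334, 34]; [334, 34, 5]]·[α, β, γ]ᵀ = [115068, 10734, 1029]ᵀ.
Row-reducing yields α = 96173/32493, β = 46510/32493, γ = -17855/10831.

β = 1.43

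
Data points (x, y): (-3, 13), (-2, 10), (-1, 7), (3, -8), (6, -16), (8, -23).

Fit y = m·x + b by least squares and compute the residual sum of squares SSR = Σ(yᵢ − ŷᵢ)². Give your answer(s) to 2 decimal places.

SSR = 2.39

AᵀA·[m, b]ᵀ = Aᵀy reads: 123·m + 11·b = -370;  11·m + 6·b = -17.
Determinant 123·6 − 11² = 617.
m = ((-370)·6 − 11·(-17))/617 = -2033/617; b = (123·(-17) − 11·(-370))/617 = 1979/617.
Residuals: -57/617, 125/617, 307/617, -816/617, 347/617, 94/617; SSR = 1472/617.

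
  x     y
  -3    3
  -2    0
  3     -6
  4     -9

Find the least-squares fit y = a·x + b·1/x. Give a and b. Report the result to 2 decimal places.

From the data, Σx·x = 38, Σx·1/x = 4, Σ1/x·1/x = 77/144.
And Σx·y = -63, Σ1/x·y = -21/4.
Normal equations: [[38, 4]; [4, 77/144]]·[a, b]ᵀ = [-63, -21/4]ᵀ.
Δ = 38·(77/144) − 4² = 311/72.
a = ((-63)·(77/144) − 4·(-21/4))/(311/72) = -1827/622; b = (38·(-21/4) − 4·(-63))/(311/72) = 3780/311.

a = -2.94, b = 12.15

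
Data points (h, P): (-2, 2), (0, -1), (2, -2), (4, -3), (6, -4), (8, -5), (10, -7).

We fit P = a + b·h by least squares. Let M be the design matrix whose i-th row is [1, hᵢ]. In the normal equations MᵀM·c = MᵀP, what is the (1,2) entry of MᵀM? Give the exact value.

28

Row 1 ↔ basis 1, column 2 ↔ basis h, so (MᵀM)_{1,2} = Σᵢ h = (1)·(-2) + (1)·(0) + (1)·(2) + (1)·(4) + (1)·(6) + (1)·(8) + (1)·(10) = 28.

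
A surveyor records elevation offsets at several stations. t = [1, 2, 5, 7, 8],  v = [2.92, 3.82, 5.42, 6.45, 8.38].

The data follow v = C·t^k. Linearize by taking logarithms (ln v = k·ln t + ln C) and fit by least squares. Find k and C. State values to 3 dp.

Taking logs, ln v = k·ln t + ln C, so regress ln v on ln t.
Σln t = 6.3279, Σ(ln t)² = 11.1814, Σln v = 8.0919, Σln t·ln v = 11.6970.
Equations: 11.1814·k + 6.3279·ln C = 11.6970;  6.3279·k + 5·ln C = 8.0919.
Δ = 11.1814·5 − (6.3279)² = 15.8642; k = (11.6970·5 − 6.3279·8.0919)/15.8642 = 0.45891, ln C = (11.1814·8.0919 − 6.3279·11.6970)/15.8642 = 1.03758, so C = exp(1.03758) = 2.82237.

k = 0.459, C = 2.822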